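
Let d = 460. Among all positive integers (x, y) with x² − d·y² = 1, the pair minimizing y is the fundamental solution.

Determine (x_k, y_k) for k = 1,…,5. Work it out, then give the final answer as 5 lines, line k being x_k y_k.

d=460: √d = [21; 2,4,3,1,2,10,2,1,3,4,2,42] (ℓ=12, even), read p_11/q_11
i=0: a=21 ⇒ p=21, q=1
i=1: a=2 ⇒ p=43, q=2
i=2: a=4 ⇒ p=193, q=9
i=3: a=3 ⇒ p=622, q=29
…
i=6: a=10 ⇒ p=23335, q=1088
i=7: a=2 ⇒ p=48922, q=2281
i=8: a=1 ⇒ p=72257, q=3369
i=9: a=3 ⇒ p=265693, q=12388
i=10: a=4 ⇒ p=1135029, q=52921
i=11: a=2 ⇒ p=2535751, q=118230
(x₁, y₁) = (2535751, 118230);  2535751² − 460·118230² = 1 ✓
(x_2, y_2) = (2535751·2535751 + 460·118230·118230, 2535751·118230 + 118230·2535751) = (12860066268001, 599603681460)
(x_3, y_3) = (2535751·12860066268001 + 460·118230·599603681460, 2535751·599603681460 + 118230·12860066268001) = (65219851798297071751, 3040891269731634690)
(x_4, y_4) = (2535751·65219851798297071751 + 460·118230·3040891269731634690, 2535751·3040891269731634690 + 118230·65219851798297071751) = (330762608834754335913072001, 15421886156225925189922920)
(x_5, y_5) = (2535751·330762608834754335913072001 + 460·118230·15421886156225925189922920, 2535751·15421886156225925189922920 + 118230·330762608834754335913072001) = (1677463232230609064240018182143751, 78212126485069051161274736991150)

2535751 118230
12860066268001 599603681460
65219851798297071751 3040891269731634690
330762608834754335913072001 15421886156225925189922920
1677463232230609064240018182143751 78212126485069051161274736991150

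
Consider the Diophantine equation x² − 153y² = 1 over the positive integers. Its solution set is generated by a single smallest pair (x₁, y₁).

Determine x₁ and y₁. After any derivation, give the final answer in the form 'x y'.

[12; 2,1,2,2,2,1,2,24] for √153; ℓ=8 ⇒ convergent index 7
i=0: a=12 ⇒ p=12, q=1
i=1: a=2 ⇒ p=25, q=2
i=2: a=1 ⇒ p=37, q=3
…
i=4: a=2 ⇒ p=235, q=19
…
i=6: a=1 ⇒ p=804, q=65
i=7: a=2 ⇒ p=2177, q=176
(x₁, y₁) = (2177, 176);  2177² − 153·176² = 1 ✓

2177 176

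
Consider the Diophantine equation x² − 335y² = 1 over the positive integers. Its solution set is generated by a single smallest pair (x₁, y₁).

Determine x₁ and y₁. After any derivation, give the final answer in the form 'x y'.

[18; 3,3,3,36] for √335; ℓ=4 ⇒ convergent index 3
a_0=18:  p_0=18·1+0=18,  q_0=18·0+1=1
…
a_2=3:  p_2=3·55+18=183,  q_2=3·3+1=10
a_3=3:  p_3=3·183+55=604,  q_3=3·10+3=33
fundamental: x₁=604, y₁=33  (since 364816 − 335·1089 = 1)

604 33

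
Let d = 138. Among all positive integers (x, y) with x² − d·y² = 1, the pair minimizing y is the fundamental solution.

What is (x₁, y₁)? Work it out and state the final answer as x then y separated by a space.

[11; 1,2,1,22] for √138; ℓ=4 ⇒ convergent index 3
a_0=11:  p_0=11·1+0=11,  q_0=11·0+1=1
…
a_2=2:  p_2=2·12+11=35,  q_2=2·1+1=3
a_3=1:  p_3=1·35+12=47,  q_3=1·3+1=4
(x₁, y₁) = (47, 4);  47² − 138·4² = 1 ✓

47 4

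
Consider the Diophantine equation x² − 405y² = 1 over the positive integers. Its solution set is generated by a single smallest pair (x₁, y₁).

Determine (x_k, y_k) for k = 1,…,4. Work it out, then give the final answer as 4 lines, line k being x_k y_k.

161 8
51841 2576
16692641 829464
5374978561 267084832

d=405: √d = [20; 8,40] (ℓ=2, even), read p_1/q_1
i=0: a=20 ⇒ p=20, q=1
i=1: a=8 ⇒ p=161, q=8
→ (161, 8).  Check: 161²=25921, 405·8²=25920, difference 1.
n=2: (161,8)∘(161,8) = (161·161+405·8·8, 161·8+8·161) = (51841,2576)
n=3: (51841,2576)∘(161,8) = (161·51841+405·8·2576, 161·2576+8·51841) = (16692641,829464)
n=4: (16692641,829464)∘(161,8) = (161·16692641+405·8·829464, 161·829464+8·16692641) = (5374978561,267084832)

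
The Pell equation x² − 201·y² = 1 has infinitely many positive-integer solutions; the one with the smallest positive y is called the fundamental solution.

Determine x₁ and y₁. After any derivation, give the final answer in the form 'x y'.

515095 36332

d=201: √d = [14; 5,1,1,1,2,…,1,5,28] (ℓ=14, even), read p_13/q_13
i=0: a=14 ⇒ p=14, q=1
i=1: a=5 ⇒ p=71, q=5
…
i=8: a=1 ⇒ p=8549, q=603
…
i=11: a=1 ⇒ p=58085, q=4097
i=12: a=1 ⇒ p=91402, q=6447
i=13: a=5 ⇒ p=515095, q=36332
→ (515095, 36332).  Check: 515095²=265322859025, 201·36332²=265322859024, difference 1.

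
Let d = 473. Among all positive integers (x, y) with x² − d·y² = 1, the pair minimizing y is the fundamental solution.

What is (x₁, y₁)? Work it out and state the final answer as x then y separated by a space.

87 4

[21; 1,2,1,42] for √473; ℓ=4 ⇒ convergent index 3
k=0  a_k=21  p_k/q_k = 21/1
…
k=2  a_k=2  p_k/q_k = 65/3
k=3  a_k=1  p_k/q_k = 87/4
fundamental: x₁=87, y₁=4  (since 7569 − 473·16 = 1)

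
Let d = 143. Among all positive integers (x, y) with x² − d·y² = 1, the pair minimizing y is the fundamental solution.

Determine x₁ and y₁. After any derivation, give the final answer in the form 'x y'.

[11; 1,22] for √143; ℓ=2 ⇒ convergent index 1
step 0: (11, 1)  from 11·(1,0) + (0,1)
step 1: (12, 1)  from 1·(11,1) + (1,0)
fundamental: x₁=12, y₁=1  (since 144 − 143·1 = 1)

12 1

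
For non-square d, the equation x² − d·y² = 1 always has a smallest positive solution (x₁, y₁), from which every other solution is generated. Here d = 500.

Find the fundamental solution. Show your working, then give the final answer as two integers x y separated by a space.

√500 = [22; 2,1,3,2,1,…,1,2,44, …], period ℓ=14 (even) → k=13
k=0  a_k=22  p_k/q_k = 22/1
k=1  a_k=2  p_k/q_k = 45/2
…
k=6  a_k=1  p_k/q_k = 1364/61
…
k=9  a_k=1  p_k/q_k = 30254/1353
k=10  a_k=2  p_k/q_k = 76317/3413
…
k=12  a_k=1  p_k/q_k = 335522/15005
k=13  a_k=2  p_k/q_k = 930249/41602
→ (930249, 41602).  Check: 930249²=865363202001, 500·41602²=865363202000, difference 1.

930249 41602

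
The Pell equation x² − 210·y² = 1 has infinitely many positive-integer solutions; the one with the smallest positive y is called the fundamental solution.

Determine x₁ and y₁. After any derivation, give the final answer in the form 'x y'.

29 2

d=210: √d = [14; 2,28] (ℓ=2, even), read p_1/q_1
k=0  a_k=14  p_k/q_k = 14/1
k=1  a_k=2  p_k/q_k = 29/2
(x₁, y₁) = (29, 2);  29² − 210·2² = 1 ✓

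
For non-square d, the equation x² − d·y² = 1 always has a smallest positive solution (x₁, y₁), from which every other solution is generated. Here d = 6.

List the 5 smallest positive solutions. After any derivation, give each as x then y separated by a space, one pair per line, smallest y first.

[2; 2,4] for √6; ℓ=2 ⇒ convergent index 1
k=0  a_k=2  p_k/q_k = 2/1
k=1  a_k=2  p_k/q_k = 5/2
(x₁, y₁) = (5, 2);  5² − 6·2² = 1 ✓
(5+2√6)^2 = 49 + 20√6
(5+2√6)^3 = 485 + 198√6
(5+2√6)^4 = 4801 + 1960√6
(5+2√6)^5 = 47525 + 19402√6

5 2
49 20
485 198
4801 1960
47525 19402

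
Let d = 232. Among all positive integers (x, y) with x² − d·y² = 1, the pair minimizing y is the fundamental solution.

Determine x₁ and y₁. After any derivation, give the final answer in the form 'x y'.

√232 → a₀=15, period (4,3,7,3,4,30); ℓ=6 even so k=5
step 0: (15, 1)  from 15·(1,0) + (0,1)
…
step 2: (198, 13)  from 3·(61,4) + (15,1)
…
step 4: (4539, 298)  from 3·(1447,95) + (198,13)
step 5: (19603, 1287)  from 4·(4539,298) + (1447,95)
(x₁, y₁) = (19603, 1287);  19603² − 232·1287² = 1 ✓

19603 1287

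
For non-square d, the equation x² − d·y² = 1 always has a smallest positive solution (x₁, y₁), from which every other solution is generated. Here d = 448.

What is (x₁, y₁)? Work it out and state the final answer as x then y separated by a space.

127 6

√448 = [21; 6,42, …], period ℓ=2 (even) → k=1
k=0  a_k=21  p_k/q_k = 21/1
k=1  a_k=6  p_k/q_k = 127/6
fundamental: x₁=127, y₁=6  (since 16129 − 448·36 = 1)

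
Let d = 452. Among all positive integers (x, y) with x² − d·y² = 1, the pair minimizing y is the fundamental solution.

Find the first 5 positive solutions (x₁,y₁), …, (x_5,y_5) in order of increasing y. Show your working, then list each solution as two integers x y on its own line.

√452 → a₀=21, period (3,1,5,3,10,3,5,1,3,42); ℓ=10 even so k=9
a_0=21:  p_0=21·1+0=21,  q_0=21·0+1=1
a_1=3:  p_1=3·21+1=64,  q_1=3·1+0=3
…
a_3=5:  p_3=5·85+64=489,  q_3=5·4+3=23
…
a_5=10:  p_5=10·1552+489=16009,  q_5=10·73+23=753
a_6=3:  p_6=3·16009+1552=49579,  q_6=3·753+73=2332
…
a_8=1:  p_8=1·263904+49579=313483,  q_8=1·12413+2332=14745
a_9=3:  p_9=3·313483+263904=1204353,  q_9=3·14745+12413=56648
→ (1204353, 56648).  Check: 1204353²=1450466148609, 452·56648²=1450466148608, difference 1.
(x_2, y_2) = (1204353·1204353 + 452·56648·56648, 1204353·56648 + 56648·1204353) = (2900932297217, 136448377488)
(x_3, y_3) = (1204353·2900932297217 + 452·56648·136448377488, 1204353·136448377488 + 56648·2900932297217) = (6987493029899166849, 328664025545553880)
(x_4, y_4) = (1204353·6987493029899166849 + 452·56648·328664025545553880, 1204353·328664025545553880 + 56648·6987493029899166849) = (16830816386073401651890177, 791655010315592455701792)
(x_5, y_5) = (1204353·16830816386073401651890177 + 452·56648·791655010315592455701792, 1204353·791655010315592455701792 + 56648·16830816386073401651890177) = (40540488414026331506287881514113, 1906864173276900777578095047272)

1204353 56648
2900932297217 136448377488
6987493029899166849 328664025545553880
16830816386073401651890177 791655010315592455701792
40540488414026331506287881514113 1906864173276900777578095047272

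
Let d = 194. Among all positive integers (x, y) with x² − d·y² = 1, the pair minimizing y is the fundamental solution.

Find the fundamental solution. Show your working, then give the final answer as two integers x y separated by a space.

195 14

[13; 1,12,1,26] for √194; ℓ=4 ⇒ convergent index 3
step 0: (13, 1)  from 13·(1,0) + (0,1)
…
step 2: (181, 13)  from 12·(14,1) + (13,1)
step 3: (195, 14)  from 1·(181,13) + (14,1)
fundamental: x₁=195, y₁=14  (since 38025 − 194·196 = 1)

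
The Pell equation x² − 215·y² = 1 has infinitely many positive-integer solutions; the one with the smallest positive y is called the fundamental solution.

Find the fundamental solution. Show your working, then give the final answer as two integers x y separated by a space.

[14; 1,1,1,28] for √215; ℓ=4 ⇒ convergent index 3
k=0  a_k=14  p_k/q_k = 14/1
k=1  a_k=1  p_k/q_k = 15/1
k=2  a_k=1  p_k/q_k = 29/2
k=3  a_k=1  p_k/q_k = 44/3
→ (44, 3).  Check: 44²=1936, 215·3²=1935, difference 1.

44 3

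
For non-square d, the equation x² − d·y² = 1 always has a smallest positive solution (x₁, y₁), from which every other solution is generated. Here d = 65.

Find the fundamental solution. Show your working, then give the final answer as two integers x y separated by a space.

129 16

[8; 16] for √65; ℓ=1 ⇒ convergent index 1
k=0  a_k=8  p_k/q_k = 8/1
k=1  a_k=16  p_k/q_k = 129/16
→ (129, 16).  Check: 129²=16641, 65·16²=16640, difference 1.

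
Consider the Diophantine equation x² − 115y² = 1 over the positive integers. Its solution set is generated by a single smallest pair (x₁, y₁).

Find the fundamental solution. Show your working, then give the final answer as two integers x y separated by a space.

1126 105

√115 = [10; 1,2,1,1,1,1,1,2,1,20, …], period ℓ=10 (even) → k=9
i=0: a=10 ⇒ p=10, q=1
i=1: a=1 ⇒ p=11, q=1
i=2: a=2 ⇒ p=32, q=3
i=3: a=1 ⇒ p=43, q=4
…
i=6: a=1 ⇒ p=193, q=18
i=7: a=1 ⇒ p=311, q=29
i=8: a=2 ⇒ p=815, q=76
i=9: a=1 ⇒ p=1126, q=105
→ (1126, 105).  Check: 1126²=1267876, 115·105²=1267875, difference 1.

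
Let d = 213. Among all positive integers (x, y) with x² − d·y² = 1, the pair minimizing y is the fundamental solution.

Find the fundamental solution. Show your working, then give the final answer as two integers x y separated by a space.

d=213: √d = [14; 1,1,2,6,1,8,1,6,2,1,1,28] (ℓ=12, even), read p_11/q_11
i=0: a=14 ⇒ p=14, q=1
…
i=3: a=2 ⇒ p=73, q=5
i=4: a=6 ⇒ p=467, q=32
i=5: a=1 ⇒ p=540, q=37
i=6: a=8 ⇒ p=4787, q=328
i=7: a=1 ⇒ p=5327, q=365
i=8: a=6 ⇒ p=36749, q=2518
i=9: a=2 ⇒ p=78825, q=5401
i=10: a=1 ⇒ p=115574, q=7919
i=11: a=1 ⇒ p=194399, q=13320
fundamental: x₁=194399, y₁=13320  (since 37790971201 − 213·177422400 = 1)

194399 13320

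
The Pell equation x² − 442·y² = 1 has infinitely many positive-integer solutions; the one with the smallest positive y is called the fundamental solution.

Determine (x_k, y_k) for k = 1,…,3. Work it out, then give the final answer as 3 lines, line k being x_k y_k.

883 42
1559377 74172
2753858899 130987710

d=442: √d = [21; 42] (ℓ=1, odd), read p_1/q_1
i=0: a=21 ⇒ p=21, q=1
i=1: a=42 ⇒ p=883, q=42
→ (883, 42).  Check: 883²=779689, 442·42²=779688, difference 1.
k=2:  x_2 = 883·883+442·42·42 = 1559377,  y_2 = 883·42+42·883 = 74172
k=3:  x_3 = 883·1559377+442·42·74172 = 2753858899,  y_3 = 883·74172+42·1559377 = 130987710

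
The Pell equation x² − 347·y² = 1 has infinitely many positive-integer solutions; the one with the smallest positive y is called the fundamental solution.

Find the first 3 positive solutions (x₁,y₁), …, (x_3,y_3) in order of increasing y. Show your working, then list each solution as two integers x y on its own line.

641602 34443
823306252807 44197395372
1056469876826312026 56714274530897445

√347 = [18; 1,1,1,2,4,…,1,1,36, …], period ℓ=14 (even) → k=13
k=0  a_k=18  p_k/q_k = 18/1
k=1  a_k=1  p_k/q_k = 19/1
…
k=3  a_k=1  p_k/q_k = 56/3
…
k=9  a_k=4  p_k/q_k = 74549/4002
k=10  a_k=2  p_k/q_k = 164168/8813
k=11  a_k=1  p_k/q_k = 238717/12815
k=12  a_k=1  p_k/q_k = 402885/21628
k=13  a_k=1  p_k/q_k = 641602/34443
fundamental: x₁=641602, y₁=34443  (since 411653126404 − 347·1186320249 = 1)
(x_2, y_2) = (641602·641602 + 347·34443·34443, 641602·34443 + 34443·641602) = (823306252807, 44197395372)
(x_3, y_3) = (641602·823306252807 + 347·34443·44197395372, 641602·44197395372 + 34443·823306252807) = (1056469876826312026, 56714274530897445)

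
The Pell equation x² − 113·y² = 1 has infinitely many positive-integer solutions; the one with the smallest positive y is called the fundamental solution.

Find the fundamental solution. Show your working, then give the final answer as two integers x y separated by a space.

d=113: √d = [10; 1,1,1,2,2,1,1,1,20] (ℓ=9, odd), read p_17/q_17
step 0: (10, 1)  from 10·(1,0) + (0,1)
step 1: (11, 1)  from 1·(10,1) + (1,0)
step 2: (21, 2)  from 1·(11,1) + (10,1)
…
step 4: (85, 8)  from 2·(32,3) + (21,2)
…
step 6: (287, 27)  from 1·(202,19) + (85,8)
step 7: (489, 46)  from 1·(287,27) + (202,19)
…
step 9: (16009, 1506)  from 20·(776,73) + (489,46)
…
step 11: (32794, 3085)  from 1·(16785,1579) + (16009,1506)
…
step 13: (131952, 12413)  from 2·(49579,4664) + (32794,3085)
…
step 16: (758918, 71393)  from 1·(445435,41903) + (313483,29490)
step 17: (1204353, 113296)  from 1·(758918,71393) + (445435,41903)
(x₁, y₁) = (1204353, 113296);  1204353² − 113·113296² = 1 ✓

1204353 113296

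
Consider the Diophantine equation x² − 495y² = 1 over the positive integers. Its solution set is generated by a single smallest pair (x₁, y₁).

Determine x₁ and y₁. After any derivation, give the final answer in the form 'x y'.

89 4

[22; 4,44] for √495; ℓ=2 ⇒ convergent index 1
step 0: (22, 1)  from 22·(1,0) + (0,1)
step 1: (89, 4)  from 4·(22,1) + (1,0)
→ (89, 4).  Check: 89²=7921, 495·4²=7920, difference 1.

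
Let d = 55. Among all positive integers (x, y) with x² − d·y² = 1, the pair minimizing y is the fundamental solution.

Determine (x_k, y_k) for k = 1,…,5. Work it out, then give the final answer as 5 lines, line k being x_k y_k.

89 12
15841 2136
2819609 380196
501874561 67672752
89330852249 12045369660

d=55: √d = [7; 2,2,2,14] (ℓ=4, even), read p_3/q_3
k=0  a_k=7  p_k/q_k = 7/1
…
k=2  a_k=2  p_k/q_k = 37/5
k=3  a_k=2  p_k/q_k = 89/12
(x₁, y₁) = (89, 12);  89² − 55·12² = 1 ✓
(x_2, y_2) = (89·89 + 55·12·12, 89·12 + 12·89) = (15841, 2136)
(x_3, y_3) = (89·15841 + 55·12·2136, 89·2136 + 12·15841) = (2819609, 380196)
(x_4, y_4) = (89·2819609 + 55·12·380196, 89·380196 + 12·2819609) = (501874561, 67672752)
(x_5, y_5) = (89·501874561 + 55·12·67672752, 89·67672752 + 12·501874561) = (89330852249, 12045369660)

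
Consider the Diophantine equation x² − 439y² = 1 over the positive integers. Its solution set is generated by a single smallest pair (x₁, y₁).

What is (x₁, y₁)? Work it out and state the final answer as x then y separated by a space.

440 21

√439 = [20; 1,19,1,40, …], period ℓ=4 (even) → k=3
i=0: a=20 ⇒ p=20, q=1
i=1: a=1 ⇒ p=21, q=1
i=2: a=19 ⇒ p=419, q=20
i=3: a=1 ⇒ p=440, q=21
(x₁, y₁) = (440, 21);  440² − 439·21² = 1 ✓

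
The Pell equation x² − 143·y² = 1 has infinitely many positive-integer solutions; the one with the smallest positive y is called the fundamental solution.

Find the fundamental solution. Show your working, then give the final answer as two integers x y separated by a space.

√143 = [11; 1,22, …], period ℓ=2 (even) → k=1
step 0: (11, 1)  from 11·(1,0) + (0,1)
step 1: (12, 1)  from 1·(11,1) + (1,0)
→ (12, 1).  Check: 12²=144, 143·1²=143, difference 1.

12 1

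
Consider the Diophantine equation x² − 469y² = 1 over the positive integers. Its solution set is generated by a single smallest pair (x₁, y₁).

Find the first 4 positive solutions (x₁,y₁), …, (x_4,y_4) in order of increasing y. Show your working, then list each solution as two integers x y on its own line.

137215 6336
37655912449 1738788480
10333912053241855 477175722560064
2835935484733506355201 130951333540419575040

√469 = [21; 1,1,1,10,6,10,1,1,1,42, …], period ℓ=10 (even) → k=9
a_0=21:  p_0=21·1+0=21,  q_0=21·0+1=1
a_1=1:  p_1=1·21+1=22,  q_1=1·1+0=1
…
a_3=1:  p_3=1·43+22=65,  q_3=1·2+1=3
…
a_8=1:  p_8=1·47146+42923=90069,  q_8=1·2177+1982=4159
a_9=1:  p_9=1·90069+47146=137215,  q_9=1·4159+2177=6336
→ (137215, 6336).  Check: 137215²=18827956225, 469·6336²=18827956224, difference 1.
n=2: (137215,6336)∘(137215,6336) = (137215·137215+469·6336·6336, 137215·6336+6336·137215) = (37655912449,1738788480)
n=3: (37655912449,1738788480)∘(137215,6336) = (137215·37655912449+469·6336·1738788480, 137215·1738788480+6336·37655912449) = (10333912053241855,477175722560064)
n=4: (10333912053241855,477175722560064)∘(137215,6336) = (137215·10333912053241855+469·6336·477175722560064, 137215·477175722560064+6336·10333912053241855) = (2835935484733506355201,130951333540419575040)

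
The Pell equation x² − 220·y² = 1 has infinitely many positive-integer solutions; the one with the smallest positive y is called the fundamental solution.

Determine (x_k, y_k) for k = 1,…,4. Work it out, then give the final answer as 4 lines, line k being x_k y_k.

89 6
15841 1068
2819609 190098
501874561 33836376

d=220: √d = [14; 1,4,1,28] (ℓ=4, even), read p_3/q_3
i=0: a=14 ⇒ p=14, q=1
i=1: a=1 ⇒ p=15, q=1
i=2: a=4 ⇒ p=74, q=5
i=3: a=1 ⇒ p=89, q=6
→ (89, 6).  Check: 89²=7921, 220·6²=7920, difference 1.
k=2:  x_2 = 89·89+220·6·6 = 15841,  y_2 = 89·6+6·89 = 1068
k=3:  x_3 = 89·15841+220·6·1068 = 2819609,  y_3 = 89·1068+6·15841 = 190098
k=4:  x_4 = 89·2819609+220·6·190098 = 501874561,  y_4 = 89·190098+6·2819609 = 33836376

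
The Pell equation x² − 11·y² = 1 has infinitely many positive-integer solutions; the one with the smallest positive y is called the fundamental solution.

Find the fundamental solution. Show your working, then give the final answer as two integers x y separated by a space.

√11 = [3; 3,6, …], period ℓ=2 (even) → k=1
a_0=3:  p_0=3·1+0=3,  q_0=3·0+1=1
a_1=3:  p_1=3·3+1=10,  q_1=3·1+0=3
fundamental: x₁=10, y₁=3  (since 100 − 11·9 = 1)

10 3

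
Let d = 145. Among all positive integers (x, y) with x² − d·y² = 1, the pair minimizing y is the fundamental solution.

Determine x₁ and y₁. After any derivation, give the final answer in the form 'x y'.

289 24

√145 → a₀=12, period (24); ℓ=1 odd so k=1
step 0: (12, 1)  from 12·(1,0) + (0,1)
step 1: (289, 24)  from 24·(12,1) + (1,0)
fundamental: x₁=289, y₁=24  (since 83521 − 145·576 = 1)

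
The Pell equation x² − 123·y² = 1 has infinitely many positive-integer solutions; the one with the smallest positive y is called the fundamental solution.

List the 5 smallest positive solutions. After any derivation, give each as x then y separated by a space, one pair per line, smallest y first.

d=123: √d = [11; 11,22] (ℓ=2, even), read p_1/q_1
k=0  a_k=11  p_k/q_k = 11/1
k=1  a_k=11  p_k/q_k = 122/11
→ (122, 11).  Check: 122²=14884, 123·11²=14883, difference 1.
k=2:  x_2 = 122·122+123·11·11 = 29767,  y_2 = 122·11+11·122 = 2684
k=3:  x_3 = 122·29767+123·11·2684 = 7263026,  y_3 = 122·2684+11·29767 = 654885
k=4:  x_4 = 122·7263026+123·11·654885 = 1772148577,  y_4 = 122·654885+11·7263026 = 159789256
k=5:  x_5 = 122·1772148577+123·11·159789256 = 432396989762,  y_5 = 122·159789256+11·1772148577 = 38987923579

122 11
29767 2684
7263026 654885
1772148577 159789256
432396989762 38987923579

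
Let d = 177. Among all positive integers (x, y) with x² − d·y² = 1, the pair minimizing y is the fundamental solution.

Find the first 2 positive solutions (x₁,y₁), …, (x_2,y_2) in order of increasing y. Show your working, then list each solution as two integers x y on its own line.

62423 4692
7793261857 585777432

√177 → a₀=13, period (3,3,2,8,2,3,3,26); ℓ=8 even so k=7
i=0: a=13 ⇒ p=13, q=1
i=1: a=3 ⇒ p=40, q=3
…
i=3: a=2 ⇒ p=306, q=23
i=4: a=8 ⇒ p=2581, q=194
i=5: a=2 ⇒ p=5468, q=411
i=6: a=3 ⇒ p=18985, q=1427
i=7: a=3 ⇒ p=62423, q=4692
fundamental: x₁=62423, y₁=4692  (since 3896630929 − 177·22014864 = 1)
(62423+4692√177)^2 = 7793261857 + 585777432√177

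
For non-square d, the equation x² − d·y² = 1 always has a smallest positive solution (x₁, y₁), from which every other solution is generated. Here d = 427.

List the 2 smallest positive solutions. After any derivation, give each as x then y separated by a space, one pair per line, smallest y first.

d=427: √d = [20; 1,1,1,40] (ℓ=4, even), read p_3/q_3
i=0: a=20 ⇒ p=20, q=1
…
i=2: a=1 ⇒ p=41, q=2
i=3: a=1 ⇒ p=62, q=3
→ (62, 3).  Check: 62²=3844, 427·3²=3843, difference 1.
k=2:  x_2 = 62·62+427·3·3 = 7687,  y_2 = 62·3+3·62 = 372

62 3
7687 372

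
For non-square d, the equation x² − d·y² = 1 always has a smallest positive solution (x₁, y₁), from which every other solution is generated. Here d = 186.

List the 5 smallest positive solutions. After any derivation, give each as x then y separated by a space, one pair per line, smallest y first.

7501 550
112530001 8251100
1688175067501 123783001650
25326002250120001 1856992582502200
379940684068125187501 27858602598915002750

√186 → a₀=13, period (1,1,1,3,4,3,1,1,1,26); ℓ=10 even so k=9
a_0=13:  p_0=13·1+0=13,  q_0=13·0+1=1
…
a_4=3:  p_4=3·41+27=150,  q_4=3·3+2=11
…
a_8=1:  p_8=1·2714+2073=4787,  q_8=1·199+152=351
a_9=1:  p_9=1·4787+2714=7501,  q_9=1·351+199=550
fundamental: x₁=7501, y₁=550  (since 56265001 − 186·302500 = 1)
(7501+550√186)^2 = 112530001 + 8251100√186
(7501+550√186)^3 = 1688175067501 + 123783001650√186
(7501+550√186)^4 = 25326002250120001 + 1856992582502200√186
(7501+550√186)^5 = 379940684068125187501 + 27858602598915002750√186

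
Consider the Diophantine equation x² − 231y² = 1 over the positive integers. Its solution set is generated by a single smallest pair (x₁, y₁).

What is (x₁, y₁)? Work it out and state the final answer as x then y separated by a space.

√231 → a₀=15, period (5,30); ℓ=2 even so k=1
step 0: (15, 1)  from 15·(1,0) + (0,1)
step 1: (76, 5)  from 5·(15,1) + (1,0)
fundamental: x₁=76, y₁=5  (since 5776 − 231·25 = 1)

76 5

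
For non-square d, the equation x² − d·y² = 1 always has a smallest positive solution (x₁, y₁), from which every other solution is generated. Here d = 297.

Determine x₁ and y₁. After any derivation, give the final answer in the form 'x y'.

[17; 4,3,1,1,2,1,1,3,4,34] for √297; ℓ=10 ⇒ convergent index 9
k=0  a_k=17  p_k/q_k = 17/1
k=1  a_k=4  p_k/q_k = 69/4
…
k=5  a_k=2  p_k/q_k = 1327/77
…
k=7  a_k=1  p_k/q_k = 3171/184
k=8  a_k=3  p_k/q_k = 11357/659
k=9  a_k=4  p_k/q_k = 48599/2820
→ (48599, 2820).  Check: 48599²=2361862801, 297·2820²=2361862800, difference 1.

48599 2820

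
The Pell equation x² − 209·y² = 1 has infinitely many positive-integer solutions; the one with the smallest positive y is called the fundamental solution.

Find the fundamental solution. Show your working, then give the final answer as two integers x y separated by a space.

46551 3220

√209 = [14; 2,5,3,2,3,5,2,28, …], period ℓ=8 (even) → k=7
i=0: a=14 ⇒ p=14, q=1
i=1: a=2 ⇒ p=29, q=2
…
i=4: a=2 ⇒ p=1171, q=81
…
i=6: a=5 ⇒ p=21266, q=1471
i=7: a=2 ⇒ p=46551, q=3220
→ (46551, 3220).  Check: 46551²=2166995601, 209·3220²=2166995600, difference 1.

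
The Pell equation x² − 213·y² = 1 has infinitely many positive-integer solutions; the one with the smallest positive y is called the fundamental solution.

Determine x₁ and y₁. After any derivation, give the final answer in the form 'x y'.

194399 13320

√213 = [14; 1,1,2,6,1,8,1,6,2,1,1,28, …], period ℓ=12 (even) → k=11
k=0  a_k=14  p_k/q_k = 14/1
k=1  a_k=1  p_k/q_k = 15/1
k=2  a_k=1  p_k/q_k = 29/2
k=3  a_k=2  p_k/q_k = 73/5
k=4  a_k=6  p_k/q_k = 467/32
…
k=7  a_k=1  p_k/q_k = 5327/365
k=8  a_k=6  p_k/q_k = 36749/2518
k=9  a_k=2  p_k/q_k = 78825/5401
k=10  a_k=1  p_k/q_k = 115574/7919
k=11  a_k=1  p_k/q_k = 194399/13320
(x₁, y₁) = (194399, 13320);  194399² − 213·13320² = 1 ✓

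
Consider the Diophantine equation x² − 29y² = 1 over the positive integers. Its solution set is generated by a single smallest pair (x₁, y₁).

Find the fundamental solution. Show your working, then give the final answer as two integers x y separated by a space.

9801 1820

√29 = [5; 2,1,1,2,10, …], period ℓ=5 (odd) → k=9
i=0: a=5 ⇒ p=5, q=1
i=1: a=2 ⇒ p=11, q=2
i=2: a=1 ⇒ p=16, q=3
i=3: a=1 ⇒ p=27, q=5
i=4: a=2 ⇒ p=70, q=13
i=5: a=10 ⇒ p=727, q=135
…
i=7: a=1 ⇒ p=2251, q=418
i=8: a=1 ⇒ p=3775, q=701
i=9: a=2 ⇒ p=9801, q=1820
fundamental: x₁=9801, y₁=1820  (since 96059601 − 29·3312400 = 1)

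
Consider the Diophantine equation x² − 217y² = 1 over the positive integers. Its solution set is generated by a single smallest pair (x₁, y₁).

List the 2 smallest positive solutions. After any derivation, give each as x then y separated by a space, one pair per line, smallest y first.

3844063 260952
29553640695937 2006231855952

√217 → a₀=14, period (1,2,1,2,1,…,2,1,28); ℓ=16 even so k=15
step 0: (14, 1)  from 14·(1,0) + (0,1)
…
step 2: (44, 3)  from 2·(15,1) + (14,1)
…
step 4: (162, 11)  from 2·(59,4) + (44,3)
…
step 6: (383, 26)  from 1·(221,15) + (162,11)
…
step 9: (139163, 9447)  from 9·(15055,1022) + (3668,249)
step 10: (154218, 10469)  from 1·(139163,9447) + (15055,1022)
…
step 12: (740980, 50301)  from 2·(293381,19916) + (154218,10469)
…
step 14: (2809702, 190735)  from 2·(1034361,70217) + (740980,50301)
step 15: (3844063, 260952)  from 1·(2809702,190735) + (1034361,70217)
fundamental: x₁=3844063, y₁=260952  (since 14776820347969 − 217·68095946304 = 1)
k=2:  x_2 = 3844063·3844063+217·260952·260952 = 29553640695937,  y_2 = 3844063·260952+260952·3844063 = 2006231855952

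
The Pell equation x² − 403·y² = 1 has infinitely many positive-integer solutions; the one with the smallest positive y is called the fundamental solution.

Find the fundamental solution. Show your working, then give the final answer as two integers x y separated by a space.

√403 → a₀=20, period (13,2,1,3,1,3,1,2,13,40); ℓ=10 even so k=9
a_0=20:  p_0=20·1+0=20,  q_0=20·0+1=1
a_1=13:  p_1=13·20+1=261,  q_1=13·1+0=13
…
a_3=1:  p_3=1·542+261=803,  q_3=1·27+13=40
a_4=3:  p_4=3·803+542=2951,  q_4=3·40+27=147
a_5=1:  p_5=1·2951+803=3754,  q_5=1·147+40=187
a_6=3:  p_6=3·3754+2951=14213,  q_6=3·187+147=708
…
a_8=2:  p_8=2·17967+14213=50147,  q_8=2·895+708=2498
a_9=13:  p_9=13·50147+17967=669878,  q_9=13·2498+895=33369
→ (669878, 33369).  Check: 669878²=448736534884, 403·33369²=448736534883, difference 1.

669878 33369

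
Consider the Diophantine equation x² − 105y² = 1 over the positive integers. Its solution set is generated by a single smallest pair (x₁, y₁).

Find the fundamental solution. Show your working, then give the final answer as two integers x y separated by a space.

√105 → a₀=10, period (4,20); ℓ=2 even so k=1
a_0=10:  p_0=10·1+0=10,  q_0=10·0+1=1
a_1=4:  p_1=4·10+1=41,  q_1=4·1+0=4
(x₁, y₁) = (41, 4);  41² − 105·4² = 1 ✓

41 4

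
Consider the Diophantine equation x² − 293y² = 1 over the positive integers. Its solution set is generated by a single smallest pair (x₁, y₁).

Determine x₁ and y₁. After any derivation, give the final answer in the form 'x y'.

12320649 719780

d=293: √d = [17; 8,1,1,8,34] (ℓ=5, odd), read p_9/q_9
k=0  a_k=17  p_k/q_k = 17/1
…
k=4  a_k=8  p_k/q_k = 2482/145
…
k=8  a_k=1  p_k/q_k = 1444507/84389
k=9  a_k=8  p_k/q_k = 12320649/719780
fundamental: x₁=12320649, y₁=719780  (since 151798391781201 − 293·518083248400 = 1)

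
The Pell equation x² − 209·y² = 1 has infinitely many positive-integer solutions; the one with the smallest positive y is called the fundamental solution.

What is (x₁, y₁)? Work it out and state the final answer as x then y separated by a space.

46551 3220

d=209: √d = [14; 2,5,3,2,3,5,2,28] (ℓ=8, even), read p_7/q_7
i=0: a=14 ⇒ p=14, q=1
i=1: a=2 ⇒ p=29, q=2
i=2: a=5 ⇒ p=159, q=11
…
i=6: a=5 ⇒ p=21266, q=1471
i=7: a=2 ⇒ p=46551, q=3220
→ (46551, 3220).  Check: 46551²=2166995601, 209·3220²=2166995600, difference 1.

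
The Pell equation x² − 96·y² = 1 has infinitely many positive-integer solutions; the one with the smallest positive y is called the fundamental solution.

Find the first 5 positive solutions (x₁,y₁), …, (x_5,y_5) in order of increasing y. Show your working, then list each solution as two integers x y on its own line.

49 5
4801 490
470449 48015
46099201 4704980
4517251249 461040025

√96 → a₀=9, period (1,3,1,18); ℓ=4 even so k=3
k=0  a_k=9  p_k/q_k = 9/1
…
k=2  a_k=3  p_k/q_k = 39/4
k=3  a_k=1  p_k/q_k = 49/5
fundamental: x₁=49, y₁=5  (since 2401 − 96·25 = 1)
k=2:  x_2 = 49·49+96·5·5 = 4801,  y_2 = 49·5+5·49 = 490
k=3:  x_3 = 49·4801+96·5·490 = 470449,  y_3 = 49·490+5·4801 = 48015
k=4:  x_4 = 49·470449+96·5·48015 = 46099201,  y_4 = 49·48015+5·470449 = 4704980
k=5:  x_5 = 49·46099201+96·5·4704980 = 4517251249,  y_5 = 49·4704980+5·46099201 = 461040025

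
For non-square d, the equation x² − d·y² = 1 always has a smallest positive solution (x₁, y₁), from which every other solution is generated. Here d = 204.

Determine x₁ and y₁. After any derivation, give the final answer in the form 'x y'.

√204 = [14; 3,1,1,6,1,1,3,28, …], period ℓ=8 (even) → k=7
a_0=14:  p_0=14·1+0=14,  q_0=14·0+1=1
a_1=3:  p_1=3·14+1=43,  q_1=3·1+0=3
a_2=1:  p_2=1·43+14=57,  q_2=1·3+1=4
a_3=1:  p_3=1·57+43=100,  q_3=1·4+3=7
…
a_6=1:  p_6=1·757+657=1414,  q_6=1·53+46=99
a_7=3:  p_7=3·1414+757=4999,  q_7=3·99+53=350
(x₁, y₁) = (4999, 350);  4999² − 204·350² = 1 ✓

4999 350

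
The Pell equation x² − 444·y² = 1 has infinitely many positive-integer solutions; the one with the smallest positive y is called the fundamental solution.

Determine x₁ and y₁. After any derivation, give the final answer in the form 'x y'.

295 14

√444 = [21; 14,42, …], period ℓ=2 (even) → k=1
k=0  a_k=21  p_k/q_k = 21/1
k=1  a_k=14  p_k/q_k = 295/14
fundamental: x₁=295, y₁=14  (since 87025 − 444·196 = 1)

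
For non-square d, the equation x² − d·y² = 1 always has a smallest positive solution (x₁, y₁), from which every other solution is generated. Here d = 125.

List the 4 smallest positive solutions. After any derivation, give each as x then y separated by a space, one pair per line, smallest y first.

[11; 5,1,1,5,22] for √125; ℓ=5 ⇒ convergent index 9
i=0: a=11 ⇒ p=11, q=1
…
i=2: a=1 ⇒ p=67, q=6
…
i=7: a=1 ⇒ p=91444, q=8179
i=8: a=1 ⇒ p=167761, q=15005
i=9: a=5 ⇒ p=930249, q=83204
fundamental: x₁=930249, y₁=83204  (since 865363202001 − 125·6922905616 = 1)
(930249+83204√125)^2 = 1730726404001 + 154800875592√125
(930249+83204√125)^3 = 3220013013190122249 + 288006719437081612√125
(930249+83204√125)^4 = 5990827771012465337616001 + 535835925499096664087184√125

930249 83204
1730726404001 154800875592
3220013013190122249 288006719437081612
5990827771012465337616001 535835925499096664087184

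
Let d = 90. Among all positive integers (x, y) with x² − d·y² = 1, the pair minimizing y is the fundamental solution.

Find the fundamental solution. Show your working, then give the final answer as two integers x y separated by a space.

19 2

√90 → a₀=9, period (2,18); ℓ=2 even so k=1
i=0: a=9 ⇒ p=9, q=1
i=1: a=2 ⇒ p=19, q=2
(x₁, y₁) = (19, 2);  19² − 90·2² = 1 ✓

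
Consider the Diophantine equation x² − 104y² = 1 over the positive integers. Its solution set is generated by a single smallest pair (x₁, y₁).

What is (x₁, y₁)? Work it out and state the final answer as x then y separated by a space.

51 5

[10; 5,20] for √104; ℓ=2 ⇒ convergent index 1
i=0: a=10 ⇒ p=10, q=1
i=1: a=5 ⇒ p=51, q=5
→ (51, 5).  Check: 51²=2601, 104·5²=2600, difference 1.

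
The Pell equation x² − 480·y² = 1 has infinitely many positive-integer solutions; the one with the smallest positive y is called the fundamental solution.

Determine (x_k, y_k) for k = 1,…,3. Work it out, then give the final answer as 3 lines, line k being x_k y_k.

241 11
116161 5302
55989361 2555553

d=480: √d = [21; 1,9,1,42] (ℓ=4, even), read p_3/q_3
step 0: (21, 1)  from 21·(1,0) + (0,1)
step 1: (22, 1)  from 1·(21,1) + (1,0)
step 2: (219, 10)  from 9·(22,1) + (21,1)
step 3: (241, 11)  from 1·(219,10) + (22,1)
→ (241, 11).  Check: 241²=58081, 480·11²=58080, difference 1.
k=2:  x_2 = 241·241+480·11·11 = 116161,  y_2 = 241·11+11·241 = 5302
k=3:  x_3 = 241·116161+480·11·5302 = 55989361,  y_3 = 241·5302+11·116161 = 2555553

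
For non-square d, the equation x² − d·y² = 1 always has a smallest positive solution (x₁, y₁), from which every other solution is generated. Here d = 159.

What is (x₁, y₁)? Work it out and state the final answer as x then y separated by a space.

1324 105

d=159: √d = [12; 1,1,1,1,3,1,1,1,1,24] (ℓ=10, even), read p_9/q_9
k=0  a_k=12  p_k/q_k = 12/1
k=1  a_k=1  p_k/q_k = 13/1
k=2  a_k=1  p_k/q_k = 25/2
k=3  a_k=1  p_k/q_k = 38/3
…
k=5  a_k=3  p_k/q_k = 227/18
k=6  a_k=1  p_k/q_k = 290/23
k=7  a_k=1  p_k/q_k = 517/41
k=8  a_k=1  p_k/q_k = 807/64
k=9  a_k=1  p_k/q_k = 1324/105
(x₁, y₁) = (1324, 105);  1324² − 159·105² = 1 ✓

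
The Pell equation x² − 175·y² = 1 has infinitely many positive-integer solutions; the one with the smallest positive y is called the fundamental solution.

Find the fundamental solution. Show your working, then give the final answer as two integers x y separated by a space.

d=175: √d = [13; 4,2,1,2,4,26] (ℓ=6, even), read p_5/q_5
a_0=13:  p_0=13·1+0=13,  q_0=13·0+1=1
a_1=4:  p_1=4·13+1=53,  q_1=4·1+0=4
…
a_3=1:  p_3=1·119+53=172,  q_3=1·9+4=13
a_4=2:  p_4=2·172+119=463,  q_4=2·13+9=35
a_5=4:  p_5=4·463+172=2024,  q_5=4·35+13=153
→ (2024, 153).  Check: 2024²=4096576, 175·153²=4096575, difference 1.

2024 153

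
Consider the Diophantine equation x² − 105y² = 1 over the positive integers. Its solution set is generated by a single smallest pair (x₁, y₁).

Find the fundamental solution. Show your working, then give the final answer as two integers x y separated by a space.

41 4

√105 = [10; 4,20, …], period ℓ=2 (even) → k=1
i=0: a=10 ⇒ p=10, q=1
i=1: a=4 ⇒ p=41, q=4
→ (41, 4).  Check: 41²=1681, 105·4²=1680, difference 1.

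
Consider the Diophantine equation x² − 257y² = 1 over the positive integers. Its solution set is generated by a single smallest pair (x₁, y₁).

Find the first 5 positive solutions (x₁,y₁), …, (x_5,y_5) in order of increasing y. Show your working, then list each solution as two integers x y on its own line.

513 32
526337 32832
540021249 33685600
554061275137 34561392768
568466328269313 35459955294368

√257 → a₀=16, period (32); ℓ=1 odd so k=1
a_0=16:  p_0=16·1+0=16,  q_0=16·0+1=1
a_1=32:  p_1=32·16+1=513,  q_1=32·1+0=32
fundamental: x₁=513, y₁=32  (since 263169 − 257·1024 = 1)
(x_2, y_2) = (513·513 + 257·32·32, 513·32 + 32·513) = (526337, 32832)
(x_3, y_3) = (513·526337 + 257·32·32832, 513·32832 + 32·526337) = (540021249, 33685600)
(x_4, y_4) = (513·540021249 + 257·32·33685600, 513·33685600 + 32·540021249) = (554061275137, 34561392768)
(x_5, y_5) = (513·554061275137 + 257·32·34561392768, 513·34561392768 + 32·554061275137) = (568466328269313, 35459955294368)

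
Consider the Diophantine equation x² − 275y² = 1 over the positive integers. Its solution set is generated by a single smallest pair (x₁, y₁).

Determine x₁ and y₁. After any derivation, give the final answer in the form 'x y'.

√275 → a₀=16, period (1,1,2,1,1,32); ℓ=6 even so k=5
i=0: a=16 ⇒ p=16, q=1
…
i=4: a=1 ⇒ p=116, q=7
i=5: a=1 ⇒ p=199, q=12
fundamental: x₁=199, y₁=12  (since 39601 − 275·144 = 1)

199 12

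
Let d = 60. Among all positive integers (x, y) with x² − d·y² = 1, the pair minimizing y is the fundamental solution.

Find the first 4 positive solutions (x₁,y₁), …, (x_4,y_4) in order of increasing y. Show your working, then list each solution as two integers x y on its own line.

31 4
1921 248
119071 15372
7380481 952816

√60 = [7; 1,2,1,14, …], period ℓ=4 (even) → k=3
k=0  a_k=7  p_k/q_k = 7/1
k=1  a_k=1  p_k/q_k = 8/1
k=2  a_k=2  p_k/q_k = 23/3
k=3  a_k=1  p_k/q_k = 31/4
fundamental: x₁=31, y₁=4  (since 961 − 60·16 = 1)
(x_2, y_2) = (31·31 + 60·4·4, 31·4 + 4·31) = (1921, 248)
(x_3, y_3) = (31·1921 + 60·4·248, 31·248 + 4·1921) = (119071, 15372)
(x_4, y_4) = (31·119071 + 60·4·15372, 31·15372 + 4·119071) = (7380481, 952816)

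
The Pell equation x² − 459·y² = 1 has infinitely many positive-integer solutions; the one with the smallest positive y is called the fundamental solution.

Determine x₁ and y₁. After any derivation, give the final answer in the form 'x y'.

√459 = [21; 2,2,1,4,21,4,1,2,2,42, …], period ℓ=10 (even) → k=9
step 0: (21, 1)  from 21·(1,0) + (0,1)
…
step 2: (107, 5)  from 2·(43,2) + (21,1)
…
step 4: (707, 33)  from 4·(150,7) + (107,5)
step 5: (14997, 700)  from 21·(707,33) + (150,7)
…
step 8: (212079, 9899)  from 2·(75692,3533) + (60695,2833)
step 9: (499850, 23331)  from 2·(212079,9899) + (75692,3533)
fundamental: x₁=499850, y₁=23331  (since 249850022500 − 459·544335561 = 1)

499850 23331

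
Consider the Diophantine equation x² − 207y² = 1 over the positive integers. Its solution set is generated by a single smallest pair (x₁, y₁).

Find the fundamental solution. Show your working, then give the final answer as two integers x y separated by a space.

1151 80

√207 = [14; 2,1,1,2,1,1,2,28, …], period ℓ=8 (even) → k=7
step 0: (14, 1)  from 14·(1,0) + (0,1)
…
step 3: (72, 5)  from 1·(43,3) + (29,2)
…
step 5: (259, 18)  from 1·(187,13) + (72,5)
step 6: (446, 31)  from 1·(259,18) + (187,13)
step 7: (1151, 80)  from 2·(446,31) + (259,18)
(x₁, y₁) = (1151, 80);  1151² − 207·80² = 1 ✓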